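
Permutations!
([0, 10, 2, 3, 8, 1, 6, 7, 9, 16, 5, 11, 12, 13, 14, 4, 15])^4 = (1 10 5)(4 15 16 9 8)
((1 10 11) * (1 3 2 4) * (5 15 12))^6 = ((1 10 11 3 2 4)(5 15 12))^6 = (15)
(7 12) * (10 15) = (7 12)(10 15) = [0, 1, 2, 3, 4, 5, 6, 12, 8, 9, 15, 11, 7, 13, 14, 10]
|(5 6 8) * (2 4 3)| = |(2 4 3)(5 6 8)| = 3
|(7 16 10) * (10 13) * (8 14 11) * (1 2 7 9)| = |(1 2 7 16 13 10 9)(8 14 11)| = 21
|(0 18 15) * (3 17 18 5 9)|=7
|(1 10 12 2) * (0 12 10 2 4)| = |(0 12 4)(1 2)| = 6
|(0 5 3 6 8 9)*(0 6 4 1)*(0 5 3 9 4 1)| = |(0 3 1 5 9 6 8 4)| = 8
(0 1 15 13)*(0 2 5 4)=[1, 15, 5, 3, 0, 4, 6, 7, 8, 9, 10, 11, 12, 2, 14, 13]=(0 1 15 13 2 5 4)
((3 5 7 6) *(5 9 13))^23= (3 6 7 5 13 9)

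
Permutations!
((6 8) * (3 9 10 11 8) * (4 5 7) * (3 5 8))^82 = ((3 9 10 11)(4 8 6 5 7))^82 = (3 10)(4 6 7 8 5)(9 11)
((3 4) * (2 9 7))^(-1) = (2 7 9)(3 4) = ((2 9 7)(3 4))^(-1)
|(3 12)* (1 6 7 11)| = |(1 6 7 11)(3 12)| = 4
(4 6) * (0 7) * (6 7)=(0 6 4 7)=[6, 1, 2, 3, 7, 5, 4, 0]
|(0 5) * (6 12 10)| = |(0 5)(6 12 10)| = 6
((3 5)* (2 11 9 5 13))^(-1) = ((2 11 9 5 3 13))^(-1) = (2 13 3 5 9 11)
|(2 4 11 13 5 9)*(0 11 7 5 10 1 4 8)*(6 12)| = |(0 11 13 10 1 4 7 5 9 2 8)(6 12)| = 22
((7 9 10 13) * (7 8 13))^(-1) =(7 10 9)(8 13)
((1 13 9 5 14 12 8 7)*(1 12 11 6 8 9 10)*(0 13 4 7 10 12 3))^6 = (0 11 7 5 1 12 8)(3 14 4 9 10 13 6)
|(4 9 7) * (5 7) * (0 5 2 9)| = |(0 5 7 4)(2 9)| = 4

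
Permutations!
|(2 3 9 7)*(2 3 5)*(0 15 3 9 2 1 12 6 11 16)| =|(0 15 3 2 5 1 12 6 11 16)(7 9)| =10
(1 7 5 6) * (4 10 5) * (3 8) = (1 7 4 10 5 6)(3 8) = [0, 7, 2, 8, 10, 6, 1, 4, 3, 9, 5]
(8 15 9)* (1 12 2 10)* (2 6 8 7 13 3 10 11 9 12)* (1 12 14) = (1 2 11 9 7 13 3 10 12 6 8 15 14) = [0, 2, 11, 10, 4, 5, 8, 13, 15, 7, 12, 9, 6, 3, 1, 14]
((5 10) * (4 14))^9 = (4 14)(5 10)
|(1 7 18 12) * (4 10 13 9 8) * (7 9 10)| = 14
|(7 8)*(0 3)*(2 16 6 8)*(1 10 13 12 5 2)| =|(0 3)(1 10 13 12 5 2 16 6 8 7)| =10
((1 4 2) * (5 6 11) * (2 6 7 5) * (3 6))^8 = (1 3 11)(2 4 6) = ((1 4 3 6 11 2)(5 7))^8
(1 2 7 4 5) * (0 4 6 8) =(0 4 5 1 2 7 6 8) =[4, 2, 7, 3, 5, 1, 8, 6, 0]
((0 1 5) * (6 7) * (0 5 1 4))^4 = ((0 4)(6 7))^4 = (7)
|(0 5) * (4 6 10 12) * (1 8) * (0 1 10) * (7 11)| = |(0 5 1 8 10 12 4 6)(7 11)| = 8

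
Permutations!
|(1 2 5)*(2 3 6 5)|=|(1 3 6 5)|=4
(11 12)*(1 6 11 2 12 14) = (1 6 11 14)(2 12) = [0, 6, 12, 3, 4, 5, 11, 7, 8, 9, 10, 14, 2, 13, 1]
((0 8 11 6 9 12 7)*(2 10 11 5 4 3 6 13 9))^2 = ((0 8 5 4 3 6 2 10 11 13 9 12 7))^2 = (0 5 3 2 11 9 7 8 4 6 10 13 12)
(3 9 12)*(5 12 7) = [0, 1, 2, 9, 4, 12, 6, 5, 8, 7, 10, 11, 3] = (3 9 7 5 12)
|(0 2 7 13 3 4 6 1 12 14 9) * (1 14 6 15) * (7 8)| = |(0 2 8 7 13 3 4 15 1 12 6 14 9)| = 13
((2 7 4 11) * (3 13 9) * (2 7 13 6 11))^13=(2 11 9 4 6 13 7 3)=((2 13 9 3 6 11 7 4))^13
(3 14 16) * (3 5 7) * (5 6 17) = (3 14 16 6 17 5 7) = [0, 1, 2, 14, 4, 7, 17, 3, 8, 9, 10, 11, 12, 13, 16, 15, 6, 5]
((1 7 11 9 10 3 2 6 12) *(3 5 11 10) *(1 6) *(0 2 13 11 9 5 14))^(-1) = ((0 2 1 7 10 14)(3 13 11 5 9)(6 12))^(-1) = (0 14 10 7 1 2)(3 9 5 11 13)(6 12)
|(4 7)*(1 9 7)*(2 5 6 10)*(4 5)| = 8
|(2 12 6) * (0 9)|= |(0 9)(2 12 6)|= 6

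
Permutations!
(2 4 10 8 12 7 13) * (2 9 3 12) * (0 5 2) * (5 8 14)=(0 8)(2 4 10 14 5)(3 12 7 13 9)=[8, 1, 4, 12, 10, 2, 6, 13, 0, 3, 14, 11, 7, 9, 5]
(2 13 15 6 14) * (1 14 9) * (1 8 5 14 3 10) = (1 3 10)(2 13 15 6 9 8 5 14) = [0, 3, 13, 10, 4, 14, 9, 7, 5, 8, 1, 11, 12, 15, 2, 6]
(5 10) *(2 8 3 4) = (2 8 3 4)(5 10) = [0, 1, 8, 4, 2, 10, 6, 7, 3, 9, 5]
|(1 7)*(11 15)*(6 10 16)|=|(1 7)(6 10 16)(11 15)|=6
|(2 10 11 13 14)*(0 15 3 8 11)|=9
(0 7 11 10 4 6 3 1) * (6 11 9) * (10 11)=[7, 0, 2, 1, 10, 5, 3, 9, 8, 6, 4, 11]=(11)(0 7 9 6 3 1)(4 10)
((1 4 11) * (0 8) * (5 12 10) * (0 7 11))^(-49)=((0 8 7 11 1 4)(5 12 10))^(-49)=(0 4 1 11 7 8)(5 10 12)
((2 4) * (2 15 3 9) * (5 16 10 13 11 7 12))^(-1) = (2 9 3 15 4)(5 12 7 11 13 10 16)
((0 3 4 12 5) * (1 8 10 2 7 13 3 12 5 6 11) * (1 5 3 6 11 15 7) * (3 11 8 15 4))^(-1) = ((0 12 8 10 2 1 15 7 13 6 4 11 5))^(-1) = (0 5 11 4 6 13 7 15 1 2 10 8 12)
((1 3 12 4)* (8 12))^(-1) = (1 4 12 8 3)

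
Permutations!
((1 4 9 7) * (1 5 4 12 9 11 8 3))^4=(1 5 3 7 8 9 11 12 4)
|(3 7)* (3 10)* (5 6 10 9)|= |(3 7 9 5 6 10)|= 6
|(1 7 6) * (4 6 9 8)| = 6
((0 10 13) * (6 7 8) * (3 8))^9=(13)(3 8 6 7)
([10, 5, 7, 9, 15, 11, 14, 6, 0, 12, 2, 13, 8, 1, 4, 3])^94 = (0 12 3 4 6 2)(1 11)(5 13)(7 10 8 9 15 14)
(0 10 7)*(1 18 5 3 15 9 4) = (0 10 7)(1 18 5 3 15 9 4) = [10, 18, 2, 15, 1, 3, 6, 0, 8, 4, 7, 11, 12, 13, 14, 9, 16, 17, 5]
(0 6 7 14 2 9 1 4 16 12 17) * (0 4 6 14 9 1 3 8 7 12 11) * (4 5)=(0 14 2 1 6 12 17 5 4 16 11)(3 8 7 9)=[14, 6, 1, 8, 16, 4, 12, 9, 7, 3, 10, 0, 17, 13, 2, 15, 11, 5]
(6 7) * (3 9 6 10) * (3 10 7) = (10)(3 9 6) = [0, 1, 2, 9, 4, 5, 3, 7, 8, 6, 10]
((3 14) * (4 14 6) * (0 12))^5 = (0 12)(3 6 4 14)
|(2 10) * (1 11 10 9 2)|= 6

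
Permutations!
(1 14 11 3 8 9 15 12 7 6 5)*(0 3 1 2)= (0 3 8 9 15 12 7 6 5 2)(1 14 11)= [3, 14, 0, 8, 4, 2, 5, 6, 9, 15, 10, 1, 7, 13, 11, 12]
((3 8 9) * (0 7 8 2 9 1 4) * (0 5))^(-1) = (0 5 4 1 8 7)(2 3 9)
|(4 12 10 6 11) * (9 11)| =|(4 12 10 6 9 11)| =6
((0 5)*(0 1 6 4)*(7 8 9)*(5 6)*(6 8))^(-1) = ((0 8 9 7 6 4)(1 5))^(-1) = (0 4 6 7 9 8)(1 5)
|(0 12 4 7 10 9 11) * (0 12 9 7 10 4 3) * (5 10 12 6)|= |(0 9 11 6 5 10 7 4 12 3)|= 10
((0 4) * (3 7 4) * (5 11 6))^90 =((0 3 7 4)(5 11 6))^90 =(11)(0 7)(3 4)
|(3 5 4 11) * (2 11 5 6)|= 4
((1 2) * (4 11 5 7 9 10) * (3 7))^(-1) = (1 2)(3 5 11 4 10 9 7)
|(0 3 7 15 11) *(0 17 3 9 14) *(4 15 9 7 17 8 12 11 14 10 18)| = 24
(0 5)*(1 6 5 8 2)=(0 8 2 1 6 5)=[8, 6, 1, 3, 4, 0, 5, 7, 2]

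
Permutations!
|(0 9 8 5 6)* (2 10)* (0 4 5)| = |(0 9 8)(2 10)(4 5 6)| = 6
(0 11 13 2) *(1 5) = (0 11 13 2)(1 5) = [11, 5, 0, 3, 4, 1, 6, 7, 8, 9, 10, 13, 12, 2]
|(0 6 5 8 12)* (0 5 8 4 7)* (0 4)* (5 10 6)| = |(0 5)(4 7)(6 8 12 10)| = 4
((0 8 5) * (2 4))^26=((0 8 5)(2 4))^26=(0 5 8)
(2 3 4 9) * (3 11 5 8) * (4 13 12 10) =(2 11 5 8 3 13 12 10 4 9) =[0, 1, 11, 13, 9, 8, 6, 7, 3, 2, 4, 5, 10, 12]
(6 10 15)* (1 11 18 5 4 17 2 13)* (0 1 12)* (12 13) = (0 1 11 18 5 4 17 2 12)(6 10 15) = [1, 11, 12, 3, 17, 4, 10, 7, 8, 9, 15, 18, 0, 13, 14, 6, 16, 2, 5]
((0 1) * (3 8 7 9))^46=(3 7)(8 9)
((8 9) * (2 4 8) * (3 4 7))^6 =(9)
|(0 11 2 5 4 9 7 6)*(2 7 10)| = 20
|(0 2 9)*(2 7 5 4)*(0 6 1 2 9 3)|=9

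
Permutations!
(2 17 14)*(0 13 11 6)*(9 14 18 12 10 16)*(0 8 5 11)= (0 13)(2 17 18 12 10 16 9 14)(5 11 6 8)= [13, 1, 17, 3, 4, 11, 8, 7, 5, 14, 16, 6, 10, 0, 2, 15, 9, 18, 12]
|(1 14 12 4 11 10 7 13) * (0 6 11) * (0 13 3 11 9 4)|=|(0 6 9 4 13 1 14 12)(3 11 10 7)|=8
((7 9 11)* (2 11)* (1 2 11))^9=((1 2)(7 9 11))^9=(11)(1 2)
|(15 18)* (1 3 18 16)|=5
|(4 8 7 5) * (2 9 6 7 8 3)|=7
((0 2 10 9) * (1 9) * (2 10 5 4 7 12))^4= ((0 10 1 9)(2 5 4 7 12))^4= (2 12 7 4 5)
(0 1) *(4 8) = (0 1)(4 8) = [1, 0, 2, 3, 8, 5, 6, 7, 4]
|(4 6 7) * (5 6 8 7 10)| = 3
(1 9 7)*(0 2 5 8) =(0 2 5 8)(1 9 7) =[2, 9, 5, 3, 4, 8, 6, 1, 0, 7]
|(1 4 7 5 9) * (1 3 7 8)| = 12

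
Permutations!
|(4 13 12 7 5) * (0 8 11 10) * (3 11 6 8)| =20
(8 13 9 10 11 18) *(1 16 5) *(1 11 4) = (1 16 5 11 18 8 13 9 10 4) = [0, 16, 2, 3, 1, 11, 6, 7, 13, 10, 4, 18, 12, 9, 14, 15, 5, 17, 8]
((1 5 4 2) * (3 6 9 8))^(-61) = (1 2 4 5)(3 8 9 6)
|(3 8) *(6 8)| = 3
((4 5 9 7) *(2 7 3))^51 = (2 5)(3 4)(7 9)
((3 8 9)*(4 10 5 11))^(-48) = ((3 8 9)(4 10 5 11))^(-48) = (11)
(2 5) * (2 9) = [0, 1, 5, 3, 4, 9, 6, 7, 8, 2] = (2 5 9)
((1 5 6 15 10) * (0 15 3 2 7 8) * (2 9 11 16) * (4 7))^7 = (0 9)(1 2)(3 8)(4 5)(6 7)(10 16)(11 15)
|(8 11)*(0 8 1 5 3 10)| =|(0 8 11 1 5 3 10)| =7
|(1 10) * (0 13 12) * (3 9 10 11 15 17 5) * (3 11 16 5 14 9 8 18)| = |(0 13 12)(1 16 5 11 15 17 14 9 10)(3 8 18)| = 9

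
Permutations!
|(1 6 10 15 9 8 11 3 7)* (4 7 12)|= 11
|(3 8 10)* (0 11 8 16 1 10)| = |(0 11 8)(1 10 3 16)| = 12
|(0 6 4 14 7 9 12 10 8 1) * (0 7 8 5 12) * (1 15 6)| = 60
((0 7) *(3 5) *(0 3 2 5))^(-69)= (7)(2 5)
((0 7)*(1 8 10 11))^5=(0 7)(1 8 10 11)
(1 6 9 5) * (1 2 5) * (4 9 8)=(1 6 8 4 9)(2 5)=[0, 6, 5, 3, 9, 2, 8, 7, 4, 1]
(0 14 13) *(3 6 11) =(0 14 13)(3 6 11) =[14, 1, 2, 6, 4, 5, 11, 7, 8, 9, 10, 3, 12, 0, 13]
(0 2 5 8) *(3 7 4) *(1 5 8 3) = (0 2 8)(1 5 3 7 4) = [2, 5, 8, 7, 1, 3, 6, 4, 0]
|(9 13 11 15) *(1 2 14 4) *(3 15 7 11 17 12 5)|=|(1 2 14 4)(3 15 9 13 17 12 5)(7 11)|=28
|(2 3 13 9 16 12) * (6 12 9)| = |(2 3 13 6 12)(9 16)| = 10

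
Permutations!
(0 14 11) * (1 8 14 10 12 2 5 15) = (0 10 12 2 5 15 1 8 14 11) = [10, 8, 5, 3, 4, 15, 6, 7, 14, 9, 12, 0, 2, 13, 11, 1]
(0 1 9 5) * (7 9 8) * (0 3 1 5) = (0 5 3 1 8 7 9) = [5, 8, 2, 1, 4, 3, 6, 9, 7, 0]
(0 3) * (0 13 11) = (0 3 13 11) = [3, 1, 2, 13, 4, 5, 6, 7, 8, 9, 10, 0, 12, 11]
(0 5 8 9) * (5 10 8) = (0 10 8 9) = [10, 1, 2, 3, 4, 5, 6, 7, 9, 0, 8]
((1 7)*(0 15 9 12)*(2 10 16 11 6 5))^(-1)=((0 15 9 12)(1 7)(2 10 16 11 6 5))^(-1)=(0 12 9 15)(1 7)(2 5 6 11 16 10)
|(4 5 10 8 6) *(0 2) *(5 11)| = 6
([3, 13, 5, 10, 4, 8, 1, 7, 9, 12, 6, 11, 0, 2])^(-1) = [12, 6, 13, 0, 4, 2, 10, 7, 5, 8, 3, 11, 9, 1]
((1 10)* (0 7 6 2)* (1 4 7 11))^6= ((0 11 1 10 4 7 6 2))^6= (0 6 4 1)(2 7 10 11)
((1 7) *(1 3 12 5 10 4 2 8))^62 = (1 8 2 4 10 5 12 3 7)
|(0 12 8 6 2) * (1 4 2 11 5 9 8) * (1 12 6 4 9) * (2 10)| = 10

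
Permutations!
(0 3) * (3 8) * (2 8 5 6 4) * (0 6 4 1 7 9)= [5, 7, 8, 6, 2, 4, 1, 9, 3, 0]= (0 5 4 2 8 3 6 1 7 9)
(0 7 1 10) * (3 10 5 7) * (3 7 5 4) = (0 7 1 4 3 10) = [7, 4, 2, 10, 3, 5, 6, 1, 8, 9, 0]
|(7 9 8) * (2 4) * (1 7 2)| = 6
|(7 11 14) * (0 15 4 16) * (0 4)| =6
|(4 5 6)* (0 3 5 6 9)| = 4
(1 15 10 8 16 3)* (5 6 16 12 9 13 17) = (1 15 10 8 12 9 13 17 5 6 16 3) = [0, 15, 2, 1, 4, 6, 16, 7, 12, 13, 8, 11, 9, 17, 14, 10, 3, 5]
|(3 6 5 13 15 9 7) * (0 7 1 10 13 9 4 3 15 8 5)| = 6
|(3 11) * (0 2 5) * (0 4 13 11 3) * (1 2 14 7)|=|(0 14 7 1 2 5 4 13 11)|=9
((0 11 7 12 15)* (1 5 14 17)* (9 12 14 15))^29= ((0 11 7 14 17 1 5 15)(9 12))^29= (0 1 7 15 17 11 5 14)(9 12)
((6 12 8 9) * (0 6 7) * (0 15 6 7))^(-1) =(0 9 8 12 6 15 7)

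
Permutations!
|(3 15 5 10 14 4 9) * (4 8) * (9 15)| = 6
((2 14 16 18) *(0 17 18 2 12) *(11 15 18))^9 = ((0 17 11 15 18 12)(2 14 16))^9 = (0 15)(11 12)(17 18)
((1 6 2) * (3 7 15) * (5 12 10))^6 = ((1 6 2)(3 7 15)(5 12 10))^6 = (15)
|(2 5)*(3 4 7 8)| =4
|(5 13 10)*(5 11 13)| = 3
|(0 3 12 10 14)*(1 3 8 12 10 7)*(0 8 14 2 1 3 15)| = 10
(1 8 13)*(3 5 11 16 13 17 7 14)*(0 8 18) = (0 8 17 7 14 3 5 11 16 13 1 18) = [8, 18, 2, 5, 4, 11, 6, 14, 17, 9, 10, 16, 12, 1, 3, 15, 13, 7, 0]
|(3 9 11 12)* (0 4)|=4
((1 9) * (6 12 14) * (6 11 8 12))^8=((1 9)(8 12 14 11))^8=(14)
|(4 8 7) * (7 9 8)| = 2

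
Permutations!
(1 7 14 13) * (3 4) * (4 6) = (1 7 14 13)(3 6 4) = [0, 7, 2, 6, 3, 5, 4, 14, 8, 9, 10, 11, 12, 1, 13]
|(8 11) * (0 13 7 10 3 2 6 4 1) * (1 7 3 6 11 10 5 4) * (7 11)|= |(0 13 3 2 7 5 4 11 8 10 6 1)|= 12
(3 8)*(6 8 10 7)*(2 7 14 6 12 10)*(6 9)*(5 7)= [0, 1, 5, 2, 4, 7, 8, 12, 3, 6, 14, 11, 10, 13, 9]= (2 5 7 12 10 14 9 6 8 3)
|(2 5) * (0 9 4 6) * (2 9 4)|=|(0 4 6)(2 5 9)|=3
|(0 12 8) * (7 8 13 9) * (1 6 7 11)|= 9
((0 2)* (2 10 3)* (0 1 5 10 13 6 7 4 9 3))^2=(0 6 4 3 1 10 13 7 9 2 5)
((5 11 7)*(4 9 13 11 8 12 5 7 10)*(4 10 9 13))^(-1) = ((4 13 11 9)(5 8 12))^(-1) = (4 9 11 13)(5 12 8)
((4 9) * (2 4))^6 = ((2 4 9))^6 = (9)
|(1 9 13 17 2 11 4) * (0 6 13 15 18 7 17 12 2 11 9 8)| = 14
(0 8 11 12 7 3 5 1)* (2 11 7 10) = [8, 0, 11, 5, 4, 1, 6, 3, 7, 9, 2, 12, 10] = (0 8 7 3 5 1)(2 11 12 10)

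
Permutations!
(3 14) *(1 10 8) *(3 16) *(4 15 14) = (1 10 8)(3 4 15 14 16) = [0, 10, 2, 4, 15, 5, 6, 7, 1, 9, 8, 11, 12, 13, 16, 14, 3]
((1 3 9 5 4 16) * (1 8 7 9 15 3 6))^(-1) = ((1 6)(3 15)(4 16 8 7 9 5))^(-1) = (1 6)(3 15)(4 5 9 7 8 16)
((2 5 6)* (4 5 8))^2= (2 4 6 8 5)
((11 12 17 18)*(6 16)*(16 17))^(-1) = (6 16 12 11 18 17) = ((6 17 18 11 12 16))^(-1)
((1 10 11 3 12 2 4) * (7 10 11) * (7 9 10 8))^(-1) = ((1 11 3 12 2 4)(7 8)(9 10))^(-1) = (1 4 2 12 3 11)(7 8)(9 10)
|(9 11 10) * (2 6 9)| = 5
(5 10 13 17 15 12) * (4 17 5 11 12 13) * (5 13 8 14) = (4 17 15 8 14 5 10)(11 12) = [0, 1, 2, 3, 17, 10, 6, 7, 14, 9, 4, 12, 11, 13, 5, 8, 16, 15]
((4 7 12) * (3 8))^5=((3 8)(4 7 12))^5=(3 8)(4 12 7)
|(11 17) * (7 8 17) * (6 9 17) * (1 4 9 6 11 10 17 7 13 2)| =8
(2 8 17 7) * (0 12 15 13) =(0 12 15 13)(2 8 17 7) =[12, 1, 8, 3, 4, 5, 6, 2, 17, 9, 10, 11, 15, 0, 14, 13, 16, 7]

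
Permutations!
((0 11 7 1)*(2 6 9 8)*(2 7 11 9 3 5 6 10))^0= (11)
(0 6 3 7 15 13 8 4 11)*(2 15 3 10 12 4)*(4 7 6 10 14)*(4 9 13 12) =(0 10 4 11)(2 15 12 7 3 6 14 9 13 8) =[10, 1, 15, 6, 11, 5, 14, 3, 2, 13, 4, 0, 7, 8, 9, 12]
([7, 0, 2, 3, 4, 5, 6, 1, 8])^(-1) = [1, 7, 2, 3, 4, 5, 6, 0, 8]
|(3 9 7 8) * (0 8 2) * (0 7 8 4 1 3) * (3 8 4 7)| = |(0 7 2 3 9 4 1 8)| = 8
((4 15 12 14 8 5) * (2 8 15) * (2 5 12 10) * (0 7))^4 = (2 15 12)(8 10 14)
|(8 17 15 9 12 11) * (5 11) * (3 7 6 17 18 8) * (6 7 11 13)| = |(3 11)(5 13 6 17 15 9 12)(8 18)| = 14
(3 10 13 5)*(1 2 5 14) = (1 2 5 3 10 13 14) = [0, 2, 5, 10, 4, 3, 6, 7, 8, 9, 13, 11, 12, 14, 1]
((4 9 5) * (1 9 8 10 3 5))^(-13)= (1 9)(3 4 10 5 8)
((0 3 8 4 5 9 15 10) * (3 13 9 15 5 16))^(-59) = (0 13 9 5 15 10)(3 8 4 16)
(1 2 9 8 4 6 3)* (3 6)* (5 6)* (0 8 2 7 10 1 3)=(0 8 4)(1 7 10)(2 9)(5 6)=[8, 7, 9, 3, 0, 6, 5, 10, 4, 2, 1]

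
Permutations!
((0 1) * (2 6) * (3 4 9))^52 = (3 4 9)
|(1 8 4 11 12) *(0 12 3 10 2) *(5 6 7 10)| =12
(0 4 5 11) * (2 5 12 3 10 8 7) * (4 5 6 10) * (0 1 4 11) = (0 5)(1 4 12 3 11)(2 6 10 8 7) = [5, 4, 6, 11, 12, 0, 10, 2, 7, 9, 8, 1, 3]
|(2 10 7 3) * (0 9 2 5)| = 7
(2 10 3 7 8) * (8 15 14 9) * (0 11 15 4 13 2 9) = (0 11 15 14)(2 10 3 7 4 13)(8 9) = [11, 1, 10, 7, 13, 5, 6, 4, 9, 8, 3, 15, 12, 2, 0, 14]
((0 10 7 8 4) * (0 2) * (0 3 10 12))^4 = (12)(2 8 10)(3 4 7)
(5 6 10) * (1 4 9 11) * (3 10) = (1 4 9 11)(3 10 5 6) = [0, 4, 2, 10, 9, 6, 3, 7, 8, 11, 5, 1]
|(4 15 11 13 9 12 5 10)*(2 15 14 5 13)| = 12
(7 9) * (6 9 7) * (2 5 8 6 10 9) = [0, 1, 5, 3, 4, 8, 2, 7, 6, 10, 9] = (2 5 8 6)(9 10)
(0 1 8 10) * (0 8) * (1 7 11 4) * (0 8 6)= (0 7 11 4 1 8 10 6)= [7, 8, 2, 3, 1, 5, 0, 11, 10, 9, 6, 4]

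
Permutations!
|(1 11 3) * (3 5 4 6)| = 6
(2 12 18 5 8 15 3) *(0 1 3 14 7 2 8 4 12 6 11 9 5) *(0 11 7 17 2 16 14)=(0 1 3 8 15)(2 6 7 16 14 17)(4 12 18 11 9 5)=[1, 3, 6, 8, 12, 4, 7, 16, 15, 5, 10, 9, 18, 13, 17, 0, 14, 2, 11]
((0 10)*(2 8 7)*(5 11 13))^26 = (2 7 8)(5 13 11)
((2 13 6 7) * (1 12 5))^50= (1 5 12)(2 6)(7 13)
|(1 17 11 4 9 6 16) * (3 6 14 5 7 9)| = 28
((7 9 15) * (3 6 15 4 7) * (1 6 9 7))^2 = (1 15 9)(3 4 6)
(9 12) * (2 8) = (2 8)(9 12) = [0, 1, 8, 3, 4, 5, 6, 7, 2, 12, 10, 11, 9]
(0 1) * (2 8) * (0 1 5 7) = (0 5 7)(2 8) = [5, 1, 8, 3, 4, 7, 6, 0, 2]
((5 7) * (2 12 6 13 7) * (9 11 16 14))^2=(2 6 7)(5 12 13)(9 16)(11 14)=((2 12 6 13 7 5)(9 11 16 14))^2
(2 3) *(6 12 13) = [0, 1, 3, 2, 4, 5, 12, 7, 8, 9, 10, 11, 13, 6] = (2 3)(6 12 13)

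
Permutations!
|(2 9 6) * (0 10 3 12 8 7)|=|(0 10 3 12 8 7)(2 9 6)|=6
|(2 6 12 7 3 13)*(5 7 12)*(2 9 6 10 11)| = 6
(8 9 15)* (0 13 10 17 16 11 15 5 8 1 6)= [13, 6, 2, 3, 4, 8, 0, 7, 9, 5, 17, 15, 12, 10, 14, 1, 11, 16]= (0 13 10 17 16 11 15 1 6)(5 8 9)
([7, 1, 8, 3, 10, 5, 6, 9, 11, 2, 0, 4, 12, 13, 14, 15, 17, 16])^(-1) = [10, 1, 9, 3, 11, 5, 6, 0, 2, 7, 4, 8, 12, 13, 14, 15, 17, 16]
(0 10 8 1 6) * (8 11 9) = (0 10 11 9 8 1 6) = [10, 6, 2, 3, 4, 5, 0, 7, 1, 8, 11, 9]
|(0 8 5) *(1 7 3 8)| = |(0 1 7 3 8 5)| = 6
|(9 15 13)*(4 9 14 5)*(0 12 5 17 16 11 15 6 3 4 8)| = 12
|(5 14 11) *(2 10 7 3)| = |(2 10 7 3)(5 14 11)| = 12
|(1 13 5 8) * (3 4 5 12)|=|(1 13 12 3 4 5 8)|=7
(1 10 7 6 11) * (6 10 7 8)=(1 7 10 8 6 11)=[0, 7, 2, 3, 4, 5, 11, 10, 6, 9, 8, 1]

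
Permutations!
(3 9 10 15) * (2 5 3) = (2 5 3 9 10 15) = [0, 1, 5, 9, 4, 3, 6, 7, 8, 10, 15, 11, 12, 13, 14, 2]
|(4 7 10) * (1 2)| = |(1 2)(4 7 10)| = 6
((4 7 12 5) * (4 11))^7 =(4 12 11 7 5)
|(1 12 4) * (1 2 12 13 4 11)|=|(1 13 4 2 12 11)|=6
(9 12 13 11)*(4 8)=(4 8)(9 12 13 11)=[0, 1, 2, 3, 8, 5, 6, 7, 4, 12, 10, 9, 13, 11]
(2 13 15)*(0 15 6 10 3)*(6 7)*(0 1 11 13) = (0 15 2)(1 11 13 7 6 10 3) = [15, 11, 0, 1, 4, 5, 10, 6, 8, 9, 3, 13, 12, 7, 14, 2]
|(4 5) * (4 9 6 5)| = |(5 9 6)| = 3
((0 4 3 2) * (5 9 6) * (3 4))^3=((0 3 2)(5 9 6))^3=(9)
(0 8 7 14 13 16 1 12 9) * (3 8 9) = [9, 12, 2, 8, 4, 5, 6, 14, 7, 0, 10, 11, 3, 16, 13, 15, 1] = (0 9)(1 12 3 8 7 14 13 16)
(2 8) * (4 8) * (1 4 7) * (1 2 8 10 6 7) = [0, 4, 1, 3, 10, 5, 7, 2, 8, 9, 6] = (1 4 10 6 7 2)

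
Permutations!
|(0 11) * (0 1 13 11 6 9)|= 3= |(0 6 9)(1 13 11)|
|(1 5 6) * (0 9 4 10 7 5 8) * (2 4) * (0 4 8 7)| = 12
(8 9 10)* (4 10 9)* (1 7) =(1 7)(4 10 8) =[0, 7, 2, 3, 10, 5, 6, 1, 4, 9, 8]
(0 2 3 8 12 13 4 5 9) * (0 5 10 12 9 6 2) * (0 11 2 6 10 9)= [11, 1, 3, 8, 9, 10, 6, 7, 0, 5, 12, 2, 13, 4]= (0 11 2 3 8)(4 9 5 10 12 13)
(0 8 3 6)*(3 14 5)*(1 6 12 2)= [8, 6, 1, 12, 4, 3, 0, 7, 14, 9, 10, 11, 2, 13, 5]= (0 8 14 5 3 12 2 1 6)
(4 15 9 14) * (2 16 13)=(2 16 13)(4 15 9 14)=[0, 1, 16, 3, 15, 5, 6, 7, 8, 14, 10, 11, 12, 2, 4, 9, 13]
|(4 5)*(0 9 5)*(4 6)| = 5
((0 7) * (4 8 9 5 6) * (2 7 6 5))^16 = (0 4 9 7 6 8 2)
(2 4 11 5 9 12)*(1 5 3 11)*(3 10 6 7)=(1 5 9 12 2 4)(3 11 10 6 7)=[0, 5, 4, 11, 1, 9, 7, 3, 8, 12, 6, 10, 2]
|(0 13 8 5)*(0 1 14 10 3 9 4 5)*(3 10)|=6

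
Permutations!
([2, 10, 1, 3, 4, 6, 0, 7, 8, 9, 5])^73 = [2, 10, 1, 3, 4, 6, 0, 7, 8, 9, 5]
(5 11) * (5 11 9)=(11)(5 9)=[0, 1, 2, 3, 4, 9, 6, 7, 8, 5, 10, 11]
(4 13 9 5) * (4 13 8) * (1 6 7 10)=(1 6 7 10)(4 8)(5 13 9)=[0, 6, 2, 3, 8, 13, 7, 10, 4, 5, 1, 11, 12, 9]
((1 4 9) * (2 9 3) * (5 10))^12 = ((1 4 3 2 9)(5 10))^12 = (10)(1 3 9 4 2)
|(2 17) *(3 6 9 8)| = |(2 17)(3 6 9 8)| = 4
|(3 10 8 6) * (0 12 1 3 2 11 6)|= 6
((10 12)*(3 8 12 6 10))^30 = ((3 8 12)(6 10))^30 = (12)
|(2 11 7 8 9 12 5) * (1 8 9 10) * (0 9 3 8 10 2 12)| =|(0 9)(1 10)(2 11 7 3 8)(5 12)| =10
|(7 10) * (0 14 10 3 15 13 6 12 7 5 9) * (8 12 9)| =|(0 14 10 5 8 12 7 3 15 13 6 9)| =12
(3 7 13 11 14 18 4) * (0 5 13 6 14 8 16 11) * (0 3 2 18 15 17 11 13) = [5, 1, 18, 7, 2, 0, 14, 6, 16, 9, 10, 8, 12, 3, 15, 17, 13, 11, 4] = (0 5)(2 18 4)(3 7 6 14 15 17 11 8 16 13)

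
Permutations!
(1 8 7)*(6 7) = (1 8 6 7) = [0, 8, 2, 3, 4, 5, 7, 1, 6]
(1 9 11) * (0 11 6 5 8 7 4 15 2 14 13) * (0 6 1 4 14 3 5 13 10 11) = (1 9)(2 3 5 8 7 14 10 11 4 15)(6 13) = [0, 9, 3, 5, 15, 8, 13, 14, 7, 1, 11, 4, 12, 6, 10, 2]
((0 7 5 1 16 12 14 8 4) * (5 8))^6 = ((0 7 8 4)(1 16 12 14 5))^6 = (0 8)(1 16 12 14 5)(4 7)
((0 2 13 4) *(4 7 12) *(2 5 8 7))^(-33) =((0 5 8 7 12 4)(2 13))^(-33) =(0 7)(2 13)(4 8)(5 12)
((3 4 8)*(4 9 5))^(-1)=(3 8 4 5 9)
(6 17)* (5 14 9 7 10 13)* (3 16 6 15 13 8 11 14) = (3 16 6 17 15 13 5)(7 10 8 11 14 9) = [0, 1, 2, 16, 4, 3, 17, 10, 11, 7, 8, 14, 12, 5, 9, 13, 6, 15]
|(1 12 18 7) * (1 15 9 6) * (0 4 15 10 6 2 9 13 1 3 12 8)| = 6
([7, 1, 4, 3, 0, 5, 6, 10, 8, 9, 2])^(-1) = (0 4 2 10 7)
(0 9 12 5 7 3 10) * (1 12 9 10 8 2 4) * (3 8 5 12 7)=[10, 7, 4, 5, 1, 3, 6, 8, 2, 9, 0, 11, 12]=(12)(0 10)(1 7 8 2 4)(3 5)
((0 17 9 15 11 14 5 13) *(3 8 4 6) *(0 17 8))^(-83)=((0 8 4 6 3)(5 13 17 9 15 11 14))^(-83)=(0 4 3 8 6)(5 13 17 9 15 11 14)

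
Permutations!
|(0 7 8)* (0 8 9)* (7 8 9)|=3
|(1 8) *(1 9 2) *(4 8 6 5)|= 7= |(1 6 5 4 8 9 2)|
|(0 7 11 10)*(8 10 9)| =6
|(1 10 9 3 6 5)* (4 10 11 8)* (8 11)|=|(11)(1 8 4 10 9 3 6 5)|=8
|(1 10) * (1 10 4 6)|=|(10)(1 4 6)|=3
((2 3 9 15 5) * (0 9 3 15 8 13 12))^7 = (0 8 12 9 13)(2 15 5)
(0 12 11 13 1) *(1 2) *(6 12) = (0 6 12 11 13 2 1) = [6, 0, 1, 3, 4, 5, 12, 7, 8, 9, 10, 13, 11, 2]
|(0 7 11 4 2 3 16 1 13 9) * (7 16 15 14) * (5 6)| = |(0 16 1 13 9)(2 3 15 14 7 11 4)(5 6)| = 70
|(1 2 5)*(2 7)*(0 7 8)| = 6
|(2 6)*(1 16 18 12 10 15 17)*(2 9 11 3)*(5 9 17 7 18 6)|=20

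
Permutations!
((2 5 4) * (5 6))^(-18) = ((2 6 5 4))^(-18) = (2 5)(4 6)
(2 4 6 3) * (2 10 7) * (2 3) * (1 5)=(1 5)(2 4 6)(3 10 7)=[0, 5, 4, 10, 6, 1, 2, 3, 8, 9, 7]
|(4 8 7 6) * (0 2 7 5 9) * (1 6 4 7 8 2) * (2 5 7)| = 9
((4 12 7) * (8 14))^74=(14)(4 7 12)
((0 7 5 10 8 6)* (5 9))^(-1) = ((0 7 9 5 10 8 6))^(-1) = (0 6 8 10 5 9 7)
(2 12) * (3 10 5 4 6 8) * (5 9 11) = (2 12)(3 10 9 11 5 4 6 8) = [0, 1, 12, 10, 6, 4, 8, 7, 3, 11, 9, 5, 2]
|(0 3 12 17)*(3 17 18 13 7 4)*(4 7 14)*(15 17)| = 6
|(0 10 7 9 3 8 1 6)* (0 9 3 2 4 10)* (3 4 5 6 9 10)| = 10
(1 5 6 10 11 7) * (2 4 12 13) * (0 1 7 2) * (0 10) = (0 1 5 6)(2 4 12 13 10 11) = [1, 5, 4, 3, 12, 6, 0, 7, 8, 9, 11, 2, 13, 10]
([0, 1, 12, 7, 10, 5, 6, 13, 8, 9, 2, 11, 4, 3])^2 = (2 4)(3 13 7)(10 12)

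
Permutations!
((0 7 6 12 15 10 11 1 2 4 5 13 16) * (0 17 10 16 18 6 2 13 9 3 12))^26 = (0 16 7 17 2 10 4 11 5 1 9 13 3 18 12 6 15)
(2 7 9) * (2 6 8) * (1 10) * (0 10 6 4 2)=(0 10 1 6 8)(2 7 9 4)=[10, 6, 7, 3, 2, 5, 8, 9, 0, 4, 1]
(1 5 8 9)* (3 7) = [0, 5, 2, 7, 4, 8, 6, 3, 9, 1] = (1 5 8 9)(3 7)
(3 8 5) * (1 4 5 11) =[0, 4, 2, 8, 5, 3, 6, 7, 11, 9, 10, 1] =(1 4 5 3 8 11)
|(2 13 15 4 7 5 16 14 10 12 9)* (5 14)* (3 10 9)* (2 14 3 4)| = 30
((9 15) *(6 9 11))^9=((6 9 15 11))^9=(6 9 15 11)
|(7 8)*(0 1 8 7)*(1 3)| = |(0 3 1 8)| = 4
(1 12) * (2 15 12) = (1 2 15 12) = [0, 2, 15, 3, 4, 5, 6, 7, 8, 9, 10, 11, 1, 13, 14, 12]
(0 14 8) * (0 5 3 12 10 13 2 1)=[14, 0, 1, 12, 4, 3, 6, 7, 5, 9, 13, 11, 10, 2, 8]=(0 14 8 5 3 12 10 13 2 1)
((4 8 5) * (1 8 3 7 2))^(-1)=((1 8 5 4 3 7 2))^(-1)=(1 2 7 3 4 5 8)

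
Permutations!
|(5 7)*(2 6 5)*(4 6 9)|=6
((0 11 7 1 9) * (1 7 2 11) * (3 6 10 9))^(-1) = (0 9 10 6 3 1)(2 11)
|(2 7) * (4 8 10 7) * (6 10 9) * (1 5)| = |(1 5)(2 4 8 9 6 10 7)| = 14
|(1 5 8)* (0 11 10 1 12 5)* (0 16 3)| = |(0 11 10 1 16 3)(5 8 12)| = 6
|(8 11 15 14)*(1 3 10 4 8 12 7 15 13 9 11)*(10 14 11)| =|(1 3 14 12 7 15 11 13 9 10 4 8)| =12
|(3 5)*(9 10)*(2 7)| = 2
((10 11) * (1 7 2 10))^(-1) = ((1 7 2 10 11))^(-1) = (1 11 10 2 7)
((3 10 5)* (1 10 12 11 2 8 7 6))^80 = ((1 10 5 3 12 11 2 8 7 6))^80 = (12)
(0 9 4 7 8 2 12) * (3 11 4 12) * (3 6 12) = (0 9 3 11 4 7 8 2 6 12) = [9, 1, 6, 11, 7, 5, 12, 8, 2, 3, 10, 4, 0]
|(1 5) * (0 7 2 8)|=|(0 7 2 8)(1 5)|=4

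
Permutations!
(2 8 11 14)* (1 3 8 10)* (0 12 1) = [12, 3, 10, 8, 4, 5, 6, 7, 11, 9, 0, 14, 1, 13, 2] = (0 12 1 3 8 11 14 2 10)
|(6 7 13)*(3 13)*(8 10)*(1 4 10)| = |(1 4 10 8)(3 13 6 7)| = 4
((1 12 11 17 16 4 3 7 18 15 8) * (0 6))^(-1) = (0 6)(1 8 15 18 7 3 4 16 17 11 12)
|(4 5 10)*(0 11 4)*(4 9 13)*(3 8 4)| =9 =|(0 11 9 13 3 8 4 5 10)|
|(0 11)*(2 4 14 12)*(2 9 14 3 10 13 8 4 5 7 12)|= 30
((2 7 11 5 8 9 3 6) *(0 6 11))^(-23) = ((0 6 2 7)(3 11 5 8 9))^(-23) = (0 6 2 7)(3 5 9 11 8)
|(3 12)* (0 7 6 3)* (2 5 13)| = |(0 7 6 3 12)(2 5 13)| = 15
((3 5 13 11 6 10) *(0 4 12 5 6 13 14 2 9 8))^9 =((0 4 12 5 14 2 9 8)(3 6 10)(11 13))^9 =(0 4 12 5 14 2 9 8)(11 13)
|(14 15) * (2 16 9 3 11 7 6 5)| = 8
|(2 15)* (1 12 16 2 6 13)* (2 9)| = |(1 12 16 9 2 15 6 13)| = 8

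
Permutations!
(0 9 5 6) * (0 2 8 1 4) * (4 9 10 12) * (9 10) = (0 9 5 6 2 8 1 10 12 4) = [9, 10, 8, 3, 0, 6, 2, 7, 1, 5, 12, 11, 4]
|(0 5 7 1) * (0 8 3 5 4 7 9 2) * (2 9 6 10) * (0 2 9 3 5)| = |(0 4 7 1 8 5 6 10 9 3)| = 10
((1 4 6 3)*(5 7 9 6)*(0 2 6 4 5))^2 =((0 2 6 3 1 5 7 9 4))^2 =(0 6 1 7 4 2 3 5 9)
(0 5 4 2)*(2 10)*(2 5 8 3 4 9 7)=(0 8 3 4 10 5 9 7 2)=[8, 1, 0, 4, 10, 9, 6, 2, 3, 7, 5]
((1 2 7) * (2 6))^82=((1 6 2 7))^82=(1 2)(6 7)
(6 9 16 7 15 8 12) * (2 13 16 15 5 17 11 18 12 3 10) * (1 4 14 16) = [0, 4, 13, 10, 14, 17, 9, 5, 3, 15, 2, 18, 6, 1, 16, 8, 7, 11, 12] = (1 4 14 16 7 5 17 11 18 12 6 9 15 8 3 10 2 13)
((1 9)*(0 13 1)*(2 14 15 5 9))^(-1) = ((0 13 1 2 14 15 5 9))^(-1) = (0 9 5 15 14 2 1 13)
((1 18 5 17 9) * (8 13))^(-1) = (1 9 17 5 18)(8 13)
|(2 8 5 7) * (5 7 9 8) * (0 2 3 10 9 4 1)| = 5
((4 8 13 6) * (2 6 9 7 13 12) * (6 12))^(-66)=(13)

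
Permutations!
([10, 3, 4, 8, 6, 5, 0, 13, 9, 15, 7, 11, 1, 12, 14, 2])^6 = [3, 4, 13, 6, 12, 5, 1, 9, 0, 10, 8, 11, 2, 15, 14, 7]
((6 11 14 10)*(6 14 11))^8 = ((10 14))^8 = (14)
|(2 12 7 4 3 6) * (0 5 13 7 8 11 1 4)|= |(0 5 13 7)(1 4 3 6 2 12 8 11)|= 8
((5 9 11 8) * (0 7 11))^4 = ((0 7 11 8 5 9))^4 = (0 5 11)(7 9 8)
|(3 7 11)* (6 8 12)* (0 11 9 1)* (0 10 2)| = |(0 11 3 7 9 1 10 2)(6 8 12)| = 24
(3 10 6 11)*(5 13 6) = [0, 1, 2, 10, 4, 13, 11, 7, 8, 9, 5, 3, 12, 6] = (3 10 5 13 6 11)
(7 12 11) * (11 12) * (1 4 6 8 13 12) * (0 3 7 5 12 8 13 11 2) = (0 3 7 2)(1 4 6 13 8 11 5 12) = [3, 4, 0, 7, 6, 12, 13, 2, 11, 9, 10, 5, 1, 8]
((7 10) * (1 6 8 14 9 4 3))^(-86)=((1 6 8 14 9 4 3)(7 10))^(-86)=(1 4 14 6 3 9 8)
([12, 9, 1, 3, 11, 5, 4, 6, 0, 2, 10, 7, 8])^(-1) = (0 8 12)(1 2 9)(4 6 7 11)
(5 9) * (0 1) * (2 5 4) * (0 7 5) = (0 1 7 5 9 4 2) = [1, 7, 0, 3, 2, 9, 6, 5, 8, 4]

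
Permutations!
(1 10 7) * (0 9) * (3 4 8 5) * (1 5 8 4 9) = [1, 10, 2, 9, 4, 3, 6, 5, 8, 0, 7] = (0 1 10 7 5 3 9)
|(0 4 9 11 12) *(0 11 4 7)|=2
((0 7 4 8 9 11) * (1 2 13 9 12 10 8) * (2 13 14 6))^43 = ((0 7 4 1 13 9 11)(2 14 6)(8 12 10))^43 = (0 7 4 1 13 9 11)(2 14 6)(8 12 10)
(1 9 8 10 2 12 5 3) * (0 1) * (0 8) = [1, 9, 12, 8, 4, 3, 6, 7, 10, 0, 2, 11, 5] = (0 1 9)(2 12 5 3 8 10)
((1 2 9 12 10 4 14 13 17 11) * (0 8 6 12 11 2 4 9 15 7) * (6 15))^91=(0 7 15 8)(1 13 6 9 4 17 12 11 14 2 10)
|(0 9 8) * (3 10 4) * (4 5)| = 12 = |(0 9 8)(3 10 5 4)|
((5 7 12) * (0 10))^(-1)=(0 10)(5 12 7)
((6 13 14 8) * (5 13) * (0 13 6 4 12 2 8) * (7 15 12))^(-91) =(0 14 13)(2 12 15 7 4 8)(5 6)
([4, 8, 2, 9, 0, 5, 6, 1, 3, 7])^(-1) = (0 4)(1 7 9 3 8)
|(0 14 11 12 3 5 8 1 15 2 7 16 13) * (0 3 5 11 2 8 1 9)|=14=|(0 14 2 7 16 13 3 11 12 5 1 15 8 9)|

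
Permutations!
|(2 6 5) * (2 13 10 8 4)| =7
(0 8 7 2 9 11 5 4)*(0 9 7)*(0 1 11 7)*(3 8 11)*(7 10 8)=(0 11 5 4 9 10 8 1 3 7 2)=[11, 3, 0, 7, 9, 4, 6, 2, 1, 10, 8, 5]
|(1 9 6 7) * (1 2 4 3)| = |(1 9 6 7 2 4 3)| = 7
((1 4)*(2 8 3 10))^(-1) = (1 4)(2 10 3 8)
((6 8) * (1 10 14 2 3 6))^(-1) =(1 8 6 3 2 14 10)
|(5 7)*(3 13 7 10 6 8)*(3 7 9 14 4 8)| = 10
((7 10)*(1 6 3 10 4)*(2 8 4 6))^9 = (1 2 8 4)(3 10 7 6)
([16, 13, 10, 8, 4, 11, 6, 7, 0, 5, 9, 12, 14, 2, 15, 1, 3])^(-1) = [8, 15, 13, 16, 4, 9, 6, 7, 3, 10, 2, 5, 11, 1, 12, 14, 0]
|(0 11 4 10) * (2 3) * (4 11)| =6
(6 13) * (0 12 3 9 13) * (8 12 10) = [10, 1, 2, 9, 4, 5, 0, 7, 12, 13, 8, 11, 3, 6] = (0 10 8 12 3 9 13 6)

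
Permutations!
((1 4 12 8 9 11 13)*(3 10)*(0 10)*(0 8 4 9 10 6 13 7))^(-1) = ((0 6 13 1 9 11 7)(3 8 10)(4 12))^(-1) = (0 7 11 9 1 13 6)(3 10 8)(4 12)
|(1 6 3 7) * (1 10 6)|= 4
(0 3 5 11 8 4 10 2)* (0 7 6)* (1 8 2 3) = (0 1 8 4 10 3 5 11 2 7 6) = [1, 8, 7, 5, 10, 11, 0, 6, 4, 9, 3, 2]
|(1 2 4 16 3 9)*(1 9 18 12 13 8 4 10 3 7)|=11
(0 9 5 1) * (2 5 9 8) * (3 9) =(0 8 2 5 1)(3 9) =[8, 0, 5, 9, 4, 1, 6, 7, 2, 3]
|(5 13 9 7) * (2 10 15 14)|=|(2 10 15 14)(5 13 9 7)|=4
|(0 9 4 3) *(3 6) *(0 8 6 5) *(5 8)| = 7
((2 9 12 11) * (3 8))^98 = (2 12)(9 11)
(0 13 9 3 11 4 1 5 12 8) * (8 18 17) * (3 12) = [13, 5, 2, 11, 1, 3, 6, 7, 0, 12, 10, 4, 18, 9, 14, 15, 16, 8, 17] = (0 13 9 12 18 17 8)(1 5 3 11 4)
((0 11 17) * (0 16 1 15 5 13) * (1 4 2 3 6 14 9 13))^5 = ((0 11 17 16 4 2 3 6 14 9 13)(1 15 5))^5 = (0 2 13 4 9 16 14 17 6 11 3)(1 5 15)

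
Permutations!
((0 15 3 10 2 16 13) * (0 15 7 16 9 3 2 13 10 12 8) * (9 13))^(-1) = (0 8 12 3 9 10 16 7)(2 15 13) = ((0 7 16 10 9 3 12 8)(2 13 15))^(-1)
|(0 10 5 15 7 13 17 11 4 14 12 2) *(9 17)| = 13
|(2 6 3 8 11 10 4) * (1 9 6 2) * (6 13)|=9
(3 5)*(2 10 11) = (2 10 11)(3 5) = [0, 1, 10, 5, 4, 3, 6, 7, 8, 9, 11, 2]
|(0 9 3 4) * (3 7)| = 5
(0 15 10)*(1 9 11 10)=(0 15 1 9 11 10)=[15, 9, 2, 3, 4, 5, 6, 7, 8, 11, 0, 10, 12, 13, 14, 1]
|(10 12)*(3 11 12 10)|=|(3 11 12)|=3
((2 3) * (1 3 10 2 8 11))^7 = ((1 3 8 11)(2 10))^7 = (1 11 8 3)(2 10)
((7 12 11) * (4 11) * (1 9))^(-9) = (1 9)(4 12 7 11)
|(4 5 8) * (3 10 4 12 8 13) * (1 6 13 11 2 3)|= |(1 6 13)(2 3 10 4 5 11)(8 12)|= 6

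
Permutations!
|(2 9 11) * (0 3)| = 6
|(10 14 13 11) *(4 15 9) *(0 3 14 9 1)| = 10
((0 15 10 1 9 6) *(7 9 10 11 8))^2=(0 11 7 6 15 8 9)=((0 15 11 8 7 9 6)(1 10))^2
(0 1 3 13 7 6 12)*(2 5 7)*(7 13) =[1, 3, 5, 7, 4, 13, 12, 6, 8, 9, 10, 11, 0, 2] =(0 1 3 7 6 12)(2 5 13)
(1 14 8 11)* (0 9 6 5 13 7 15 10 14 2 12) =(0 9 6 5 13 7 15 10 14 8 11 1 2 12) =[9, 2, 12, 3, 4, 13, 5, 15, 11, 6, 14, 1, 0, 7, 8, 10]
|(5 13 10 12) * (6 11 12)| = 6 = |(5 13 10 6 11 12)|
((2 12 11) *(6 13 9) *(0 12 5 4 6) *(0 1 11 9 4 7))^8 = ((0 12 9 1 11 2 5 7)(4 6 13))^8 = (4 13 6)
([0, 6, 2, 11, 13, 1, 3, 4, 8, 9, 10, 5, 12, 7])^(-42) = [0, 11, 2, 1, 4, 3, 5, 7, 8, 9, 10, 6, 12, 13]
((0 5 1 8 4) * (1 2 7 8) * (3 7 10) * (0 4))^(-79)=(0 7 10 5 8 3 2)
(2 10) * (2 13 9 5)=(2 10 13 9 5)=[0, 1, 10, 3, 4, 2, 6, 7, 8, 5, 13, 11, 12, 9]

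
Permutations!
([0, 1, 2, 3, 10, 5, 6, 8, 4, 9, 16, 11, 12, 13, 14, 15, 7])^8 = [0, 1, 2, 3, 7, 5, 6, 10, 16, 9, 8, 11, 12, 13, 14, 15, 4]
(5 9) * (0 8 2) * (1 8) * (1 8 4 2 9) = (0 8 9 5 1 4 2) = [8, 4, 0, 3, 2, 1, 6, 7, 9, 5]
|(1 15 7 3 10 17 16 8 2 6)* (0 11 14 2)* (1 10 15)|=|(0 11 14 2 6 10 17 16 8)(3 15 7)|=9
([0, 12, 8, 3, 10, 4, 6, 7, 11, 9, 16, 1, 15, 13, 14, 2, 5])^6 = [0, 1, 2, 3, 16, 10, 6, 7, 8, 9, 5, 11, 12, 13, 14, 15, 4]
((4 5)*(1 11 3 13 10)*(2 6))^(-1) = ((1 11 3 13 10)(2 6)(4 5))^(-1) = (1 10 13 3 11)(2 6)(4 5)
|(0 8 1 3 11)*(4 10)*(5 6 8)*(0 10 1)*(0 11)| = 9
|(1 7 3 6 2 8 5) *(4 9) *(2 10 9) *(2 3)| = |(1 7 2 8 5)(3 6 10 9 4)| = 5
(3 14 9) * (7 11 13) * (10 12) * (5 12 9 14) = (14)(3 5 12 10 9)(7 11 13) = [0, 1, 2, 5, 4, 12, 6, 11, 8, 3, 9, 13, 10, 7, 14]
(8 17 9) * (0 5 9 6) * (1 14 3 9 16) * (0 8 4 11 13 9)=(0 5 16 1 14 3)(4 11 13 9)(6 8 17)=[5, 14, 2, 0, 11, 16, 8, 7, 17, 4, 10, 13, 12, 9, 3, 15, 1, 6]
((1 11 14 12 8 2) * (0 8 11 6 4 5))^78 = ((0 8 2 1 6 4 5)(11 14 12))^78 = (14)(0 8 2 1 6 4 5)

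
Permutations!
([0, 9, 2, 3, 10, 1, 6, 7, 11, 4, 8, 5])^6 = (1 5 11 8 10 4 9)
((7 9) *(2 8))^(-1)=((2 8)(7 9))^(-1)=(2 8)(7 9)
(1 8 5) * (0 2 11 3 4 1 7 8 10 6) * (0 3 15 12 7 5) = [2, 10, 11, 4, 1, 5, 3, 8, 0, 9, 6, 15, 7, 13, 14, 12] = (0 2 11 15 12 7 8)(1 10 6 3 4)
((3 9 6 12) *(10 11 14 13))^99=((3 9 6 12)(10 11 14 13))^99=(3 12 6 9)(10 13 14 11)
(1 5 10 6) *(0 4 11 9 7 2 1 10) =(0 4 11 9 7 2 1 5)(6 10) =[4, 5, 1, 3, 11, 0, 10, 2, 8, 7, 6, 9]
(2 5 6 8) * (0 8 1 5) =[8, 5, 0, 3, 4, 6, 1, 7, 2] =(0 8 2)(1 5 6)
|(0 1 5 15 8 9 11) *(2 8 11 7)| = |(0 1 5 15 11)(2 8 9 7)| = 20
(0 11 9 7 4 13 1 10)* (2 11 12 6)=[12, 10, 11, 3, 13, 5, 2, 4, 8, 7, 0, 9, 6, 1]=(0 12 6 2 11 9 7 4 13 1 10)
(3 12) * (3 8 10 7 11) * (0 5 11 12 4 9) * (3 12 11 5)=(0 3 4 9)(7 11 12 8 10)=[3, 1, 2, 4, 9, 5, 6, 11, 10, 0, 7, 12, 8]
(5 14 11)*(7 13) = (5 14 11)(7 13) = [0, 1, 2, 3, 4, 14, 6, 13, 8, 9, 10, 5, 12, 7, 11]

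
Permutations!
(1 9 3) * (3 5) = (1 9 5 3) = [0, 9, 2, 1, 4, 3, 6, 7, 8, 5]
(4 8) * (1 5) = (1 5)(4 8) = [0, 5, 2, 3, 8, 1, 6, 7, 4]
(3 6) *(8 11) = (3 6)(8 11) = [0, 1, 2, 6, 4, 5, 3, 7, 11, 9, 10, 8]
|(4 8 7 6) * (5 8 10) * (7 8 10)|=6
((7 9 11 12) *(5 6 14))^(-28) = ((5 6 14)(7 9 11 12))^(-28) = (5 14 6)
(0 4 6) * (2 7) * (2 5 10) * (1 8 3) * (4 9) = [9, 8, 7, 1, 6, 10, 0, 5, 3, 4, 2] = (0 9 4 6)(1 8 3)(2 7 5 10)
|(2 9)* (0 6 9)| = 4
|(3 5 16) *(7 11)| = |(3 5 16)(7 11)| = 6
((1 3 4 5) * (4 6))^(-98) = (1 6 5 3 4)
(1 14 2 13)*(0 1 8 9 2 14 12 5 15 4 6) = (0 1 12 5 15 4 6)(2 13 8 9) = [1, 12, 13, 3, 6, 15, 0, 7, 9, 2, 10, 11, 5, 8, 14, 4]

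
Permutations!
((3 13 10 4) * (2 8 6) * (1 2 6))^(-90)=((1 2 8)(3 13 10 4))^(-90)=(3 10)(4 13)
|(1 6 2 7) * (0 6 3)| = |(0 6 2 7 1 3)| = 6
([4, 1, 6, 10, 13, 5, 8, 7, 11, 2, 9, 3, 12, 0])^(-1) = [13, 1, 9, 11, 0, 5, 2, 7, 6, 10, 3, 8, 12, 4]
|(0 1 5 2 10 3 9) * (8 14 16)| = 21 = |(0 1 5 2 10 3 9)(8 14 16)|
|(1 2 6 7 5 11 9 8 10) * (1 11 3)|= 12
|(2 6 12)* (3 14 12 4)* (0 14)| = 7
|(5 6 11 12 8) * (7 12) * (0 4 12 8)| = 15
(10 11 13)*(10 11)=(11 13)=[0, 1, 2, 3, 4, 5, 6, 7, 8, 9, 10, 13, 12, 11]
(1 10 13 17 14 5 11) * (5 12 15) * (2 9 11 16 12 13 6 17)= [0, 10, 9, 3, 4, 16, 17, 7, 8, 11, 6, 1, 15, 2, 13, 5, 12, 14]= (1 10 6 17 14 13 2 9 11)(5 16 12 15)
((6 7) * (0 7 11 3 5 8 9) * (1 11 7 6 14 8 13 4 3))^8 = ((0 6 7 14 8 9)(1 11)(3 5 13 4))^8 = (0 7 8)(6 14 9)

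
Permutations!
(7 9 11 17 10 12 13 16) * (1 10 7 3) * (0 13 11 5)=(0 13 16 3 1 10 12 11 17 7 9 5)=[13, 10, 2, 1, 4, 0, 6, 9, 8, 5, 12, 17, 11, 16, 14, 15, 3, 7]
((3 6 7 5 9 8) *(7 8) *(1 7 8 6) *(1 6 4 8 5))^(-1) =((1 7)(3 6 4 8)(5 9))^(-1) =(1 7)(3 8 4 6)(5 9)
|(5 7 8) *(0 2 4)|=3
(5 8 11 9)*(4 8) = [0, 1, 2, 3, 8, 4, 6, 7, 11, 5, 10, 9] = (4 8 11 9 5)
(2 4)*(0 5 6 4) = (0 5 6 4 2) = [5, 1, 0, 3, 2, 6, 4]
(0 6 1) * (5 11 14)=(0 6 1)(5 11 14)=[6, 0, 2, 3, 4, 11, 1, 7, 8, 9, 10, 14, 12, 13, 5]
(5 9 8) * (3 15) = (3 15)(5 9 8) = [0, 1, 2, 15, 4, 9, 6, 7, 5, 8, 10, 11, 12, 13, 14, 3]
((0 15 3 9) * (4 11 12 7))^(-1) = ((0 15 3 9)(4 11 12 7))^(-1) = (0 9 3 15)(4 7 12 11)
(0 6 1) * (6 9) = (0 9 6 1) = [9, 0, 2, 3, 4, 5, 1, 7, 8, 6]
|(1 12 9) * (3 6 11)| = 3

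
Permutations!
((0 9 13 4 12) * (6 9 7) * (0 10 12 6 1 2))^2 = ((0 7 1 2)(4 6 9 13)(10 12))^2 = (0 1)(2 7)(4 9)(6 13)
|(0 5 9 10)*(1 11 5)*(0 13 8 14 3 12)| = 11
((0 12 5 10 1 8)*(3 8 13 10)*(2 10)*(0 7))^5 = ((0 12 5 3 8 7)(1 13 2 10))^5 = (0 7 8 3 5 12)(1 13 2 10)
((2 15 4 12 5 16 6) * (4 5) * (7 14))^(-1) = ((2 15 5 16 6)(4 12)(7 14))^(-1) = (2 6 16 5 15)(4 12)(7 14)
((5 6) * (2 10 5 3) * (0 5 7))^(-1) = (0 7 10 2 3 6 5)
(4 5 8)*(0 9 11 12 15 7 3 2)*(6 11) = (0 9 6 11 12 15 7 3 2)(4 5 8) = [9, 1, 0, 2, 5, 8, 11, 3, 4, 6, 10, 12, 15, 13, 14, 7]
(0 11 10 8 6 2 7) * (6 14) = [11, 1, 7, 3, 4, 5, 2, 0, 14, 9, 8, 10, 12, 13, 6] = (0 11 10 8 14 6 2 7)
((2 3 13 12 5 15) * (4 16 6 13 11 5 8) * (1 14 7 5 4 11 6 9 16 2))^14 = ((1 14 7 5 15)(2 3 6 13 12 8 11 4)(9 16))^14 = (16)(1 15 5 7 14)(2 11 12 6)(3 4 8 13)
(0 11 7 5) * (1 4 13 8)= (0 11 7 5)(1 4 13 8)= [11, 4, 2, 3, 13, 0, 6, 5, 1, 9, 10, 7, 12, 8]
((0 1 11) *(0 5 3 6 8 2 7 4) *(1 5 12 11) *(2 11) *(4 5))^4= (2 6)(3 12)(5 11)(7 8)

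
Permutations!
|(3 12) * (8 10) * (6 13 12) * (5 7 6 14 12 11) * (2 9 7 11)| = |(2 9 7 6 13)(3 14 12)(5 11)(8 10)| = 30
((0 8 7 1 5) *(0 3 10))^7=(10)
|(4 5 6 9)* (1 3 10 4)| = |(1 3 10 4 5 6 9)| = 7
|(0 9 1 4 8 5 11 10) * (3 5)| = |(0 9 1 4 8 3 5 11 10)| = 9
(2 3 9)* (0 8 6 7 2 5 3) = [8, 1, 0, 9, 4, 3, 7, 2, 6, 5] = (0 8 6 7 2)(3 9 5)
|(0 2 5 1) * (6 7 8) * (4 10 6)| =20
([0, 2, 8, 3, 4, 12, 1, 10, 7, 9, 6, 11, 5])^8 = [0, 8, 7, 3, 4, 5, 2, 6, 10, 9, 1, 11, 12]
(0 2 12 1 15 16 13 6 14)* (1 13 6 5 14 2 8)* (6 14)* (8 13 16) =(0 13 5 6 2 12 16 14)(1 15 8) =[13, 15, 12, 3, 4, 6, 2, 7, 1, 9, 10, 11, 16, 5, 0, 8, 14]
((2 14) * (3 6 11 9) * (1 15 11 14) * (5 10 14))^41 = ((1 15 11 9 3 6 5 10 14 2))^41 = (1 15 11 9 3 6 5 10 14 2)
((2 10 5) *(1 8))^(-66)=(10)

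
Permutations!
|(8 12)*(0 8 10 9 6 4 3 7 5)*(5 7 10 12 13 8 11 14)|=|(0 11 14 5)(3 10 9 6 4)(8 13)|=20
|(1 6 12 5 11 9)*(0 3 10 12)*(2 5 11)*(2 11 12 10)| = |(12)(0 3 2 5 11 9 1 6)| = 8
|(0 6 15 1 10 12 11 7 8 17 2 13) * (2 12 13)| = |(0 6 15 1 10 13)(7 8 17 12 11)| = 30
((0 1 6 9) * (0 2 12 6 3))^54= ((0 1 3)(2 12 6 9))^54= (2 6)(9 12)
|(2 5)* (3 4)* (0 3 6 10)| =|(0 3 4 6 10)(2 5)| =10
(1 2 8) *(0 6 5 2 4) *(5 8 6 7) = (0 7 5 2 6 8 1 4) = [7, 4, 6, 3, 0, 2, 8, 5, 1]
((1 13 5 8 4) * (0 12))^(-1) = (0 12)(1 4 8 5 13)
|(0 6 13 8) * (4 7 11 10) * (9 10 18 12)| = 28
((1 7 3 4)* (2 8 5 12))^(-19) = ((1 7 3 4)(2 8 5 12))^(-19) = (1 7 3 4)(2 8 5 12)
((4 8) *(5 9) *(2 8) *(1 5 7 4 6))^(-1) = ((1 5 9 7 4 2 8 6))^(-1) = (1 6 8 2 4 7 9 5)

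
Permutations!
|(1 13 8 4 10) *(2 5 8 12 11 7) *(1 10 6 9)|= 11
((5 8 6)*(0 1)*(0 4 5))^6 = (8)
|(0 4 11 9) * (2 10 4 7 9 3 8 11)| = 3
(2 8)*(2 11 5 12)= (2 8 11 5 12)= [0, 1, 8, 3, 4, 12, 6, 7, 11, 9, 10, 5, 2]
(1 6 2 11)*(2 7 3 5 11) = (1 6 7 3 5 11) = [0, 6, 2, 5, 4, 11, 7, 3, 8, 9, 10, 1]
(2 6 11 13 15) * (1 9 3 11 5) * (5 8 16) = [0, 9, 6, 11, 4, 1, 8, 7, 16, 3, 10, 13, 12, 15, 14, 2, 5] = (1 9 3 11 13 15 2 6 8 16 5)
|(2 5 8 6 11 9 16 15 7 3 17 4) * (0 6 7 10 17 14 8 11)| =|(0 6)(2 5 11 9 16 15 10 17 4)(3 14 8 7)| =36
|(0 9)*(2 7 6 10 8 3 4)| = |(0 9)(2 7 6 10 8 3 4)| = 14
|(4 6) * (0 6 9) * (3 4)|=|(0 6 3 4 9)|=5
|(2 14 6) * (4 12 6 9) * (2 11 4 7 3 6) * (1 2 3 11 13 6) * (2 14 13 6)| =8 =|(1 14 9 7 11 4 12 3)(2 13)|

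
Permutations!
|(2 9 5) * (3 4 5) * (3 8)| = |(2 9 8 3 4 5)| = 6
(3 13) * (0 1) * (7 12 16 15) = (0 1)(3 13)(7 12 16 15) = [1, 0, 2, 13, 4, 5, 6, 12, 8, 9, 10, 11, 16, 3, 14, 7, 15]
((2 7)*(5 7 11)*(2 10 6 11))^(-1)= ((5 7 10 6 11))^(-1)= (5 11 6 10 7)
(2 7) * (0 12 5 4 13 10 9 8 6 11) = [12, 1, 7, 3, 13, 4, 11, 2, 6, 8, 9, 0, 5, 10] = (0 12 5 4 13 10 9 8 6 11)(2 7)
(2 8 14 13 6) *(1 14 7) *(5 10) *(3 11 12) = [0, 14, 8, 11, 4, 10, 2, 1, 7, 9, 5, 12, 3, 6, 13] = (1 14 13 6 2 8 7)(3 11 12)(5 10)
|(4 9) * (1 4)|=3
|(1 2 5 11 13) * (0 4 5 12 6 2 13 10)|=30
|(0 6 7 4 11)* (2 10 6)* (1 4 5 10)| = |(0 2 1 4 11)(5 10 6 7)| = 20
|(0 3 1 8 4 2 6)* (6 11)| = 8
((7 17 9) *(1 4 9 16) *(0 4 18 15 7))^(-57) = ((0 4 9)(1 18 15 7 17 16))^(-57) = (1 7)(15 16)(17 18)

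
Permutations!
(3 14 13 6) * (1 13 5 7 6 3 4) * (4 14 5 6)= (1 13 3 5 7 4)(6 14)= [0, 13, 2, 5, 1, 7, 14, 4, 8, 9, 10, 11, 12, 3, 6]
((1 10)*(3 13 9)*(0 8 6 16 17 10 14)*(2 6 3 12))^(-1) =((0 8 3 13 9 12 2 6 16 17 10 1 14))^(-1) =(0 14 1 10 17 16 6 2 12 9 13 3 8)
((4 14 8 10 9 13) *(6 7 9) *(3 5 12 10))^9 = (3 14 13 7 10 5 8 4 9 6 12)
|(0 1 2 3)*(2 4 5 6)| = |(0 1 4 5 6 2 3)| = 7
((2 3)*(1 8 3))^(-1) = (1 2 3 8)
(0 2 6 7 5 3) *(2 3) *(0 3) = [0, 1, 6, 3, 4, 2, 7, 5] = (2 6 7 5)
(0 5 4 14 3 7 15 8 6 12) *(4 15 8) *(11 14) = (0 5 15 4 11 14 3 7 8 6 12) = [5, 1, 2, 7, 11, 15, 12, 8, 6, 9, 10, 14, 0, 13, 3, 4]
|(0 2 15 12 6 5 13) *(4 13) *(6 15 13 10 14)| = |(0 2 13)(4 10 14 6 5)(12 15)| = 30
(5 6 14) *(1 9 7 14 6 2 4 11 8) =(1 9 7 14 5 2 4 11 8) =[0, 9, 4, 3, 11, 2, 6, 14, 1, 7, 10, 8, 12, 13, 5]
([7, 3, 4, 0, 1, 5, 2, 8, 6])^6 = [1, 2, 8, 4, 6, 5, 7, 3, 0]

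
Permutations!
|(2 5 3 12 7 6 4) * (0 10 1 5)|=10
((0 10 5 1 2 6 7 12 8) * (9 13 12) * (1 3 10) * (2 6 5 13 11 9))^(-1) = (0 8 12 13 10 3 5 2 7 6 1)(9 11) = ((0 1 6 7 2 5 3 10 13 12 8)(9 11))^(-1)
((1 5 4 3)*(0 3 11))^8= (0 1 4)(3 5 11)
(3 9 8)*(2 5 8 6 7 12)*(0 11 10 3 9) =(0 11 10 3)(2 5 8 9 6 7 12) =[11, 1, 5, 0, 4, 8, 7, 12, 9, 6, 3, 10, 2]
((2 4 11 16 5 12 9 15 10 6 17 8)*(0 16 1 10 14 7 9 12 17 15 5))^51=(0 16)(1 11 4 2 8 17 5 9 7 14 15 6 10)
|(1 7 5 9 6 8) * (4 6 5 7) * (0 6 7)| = 6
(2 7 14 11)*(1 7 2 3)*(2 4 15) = (1 7 14 11 3)(2 4 15) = [0, 7, 4, 1, 15, 5, 6, 14, 8, 9, 10, 3, 12, 13, 11, 2]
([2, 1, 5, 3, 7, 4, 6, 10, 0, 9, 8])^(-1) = (0 8 10 7 4 5 2)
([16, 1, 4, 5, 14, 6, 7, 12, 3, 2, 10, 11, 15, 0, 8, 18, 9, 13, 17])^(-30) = (0 9 4 8 5 7 15 17)(2 14 3 6 12 18 13 16)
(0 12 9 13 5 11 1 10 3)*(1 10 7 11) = [12, 7, 2, 0, 4, 1, 6, 11, 8, 13, 3, 10, 9, 5] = (0 12 9 13 5 1 7 11 10 3)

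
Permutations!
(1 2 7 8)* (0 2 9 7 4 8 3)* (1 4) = (0 2 1 9 7 3)(4 8) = [2, 9, 1, 0, 8, 5, 6, 3, 4, 7]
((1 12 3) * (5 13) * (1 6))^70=(13)(1 3)(6 12)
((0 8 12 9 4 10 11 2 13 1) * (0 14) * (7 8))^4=(0 9 2)(1 8 10)(4 13 7)(11 14 12)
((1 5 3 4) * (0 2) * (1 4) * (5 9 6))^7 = ((0 2)(1 9 6 5 3))^7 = (0 2)(1 6 3 9 5)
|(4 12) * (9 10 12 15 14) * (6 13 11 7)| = 12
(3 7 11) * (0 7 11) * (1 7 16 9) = (0 16 9 1 7)(3 11) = [16, 7, 2, 11, 4, 5, 6, 0, 8, 1, 10, 3, 12, 13, 14, 15, 9]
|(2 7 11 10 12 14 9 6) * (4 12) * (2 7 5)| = |(2 5)(4 12 14 9 6 7 11 10)| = 8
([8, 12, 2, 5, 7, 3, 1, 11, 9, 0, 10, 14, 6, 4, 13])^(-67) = [9, 6, 2, 5, 14, 3, 12, 13, 0, 8, 10, 4, 1, 11, 7]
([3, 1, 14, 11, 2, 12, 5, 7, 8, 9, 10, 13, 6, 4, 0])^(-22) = (0 14 2 4 13 11 3)(5 6 12)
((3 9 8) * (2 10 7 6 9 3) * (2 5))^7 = (10)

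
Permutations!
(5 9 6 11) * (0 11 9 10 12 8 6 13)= [11, 1, 2, 3, 4, 10, 9, 7, 6, 13, 12, 5, 8, 0]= (0 11 5 10 12 8 6 9 13)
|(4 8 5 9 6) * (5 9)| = 4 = |(4 8 9 6)|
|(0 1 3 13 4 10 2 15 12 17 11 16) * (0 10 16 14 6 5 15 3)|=42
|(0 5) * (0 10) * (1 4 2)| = 3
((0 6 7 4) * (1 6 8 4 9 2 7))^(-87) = (9)(1 6)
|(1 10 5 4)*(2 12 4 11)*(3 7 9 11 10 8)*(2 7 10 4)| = |(1 8 3 10 5 4)(2 12)(7 9 11)| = 6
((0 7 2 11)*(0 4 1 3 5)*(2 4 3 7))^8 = (0 3 2 5 11)(1 4 7)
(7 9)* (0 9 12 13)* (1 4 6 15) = (0 9 7 12 13)(1 4 6 15) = [9, 4, 2, 3, 6, 5, 15, 12, 8, 7, 10, 11, 13, 0, 14, 1]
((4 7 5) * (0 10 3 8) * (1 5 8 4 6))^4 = (0 7 3)(1 5 6)(4 10 8)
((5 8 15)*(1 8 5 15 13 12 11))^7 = (15)(1 13 11 8 12)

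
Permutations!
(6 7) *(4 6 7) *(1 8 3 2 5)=(1 8 3 2 5)(4 6)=[0, 8, 5, 2, 6, 1, 4, 7, 3]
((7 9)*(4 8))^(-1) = ((4 8)(7 9))^(-1) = (4 8)(7 9)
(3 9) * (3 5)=[0, 1, 2, 9, 4, 3, 6, 7, 8, 5]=(3 9 5)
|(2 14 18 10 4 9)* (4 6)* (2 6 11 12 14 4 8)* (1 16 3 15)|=20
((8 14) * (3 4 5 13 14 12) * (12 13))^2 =(3 5)(4 12)(8 14 13)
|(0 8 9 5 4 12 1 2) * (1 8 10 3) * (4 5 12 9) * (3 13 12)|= 10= |(0 10 13 12 8 4 9 3 1 2)|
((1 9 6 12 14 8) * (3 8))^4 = (1 14 9 3 6 8 12)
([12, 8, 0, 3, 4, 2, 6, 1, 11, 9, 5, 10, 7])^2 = [7, 11, 12, 3, 4, 0, 6, 8, 10, 9, 2, 5, 1]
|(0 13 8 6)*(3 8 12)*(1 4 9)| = 6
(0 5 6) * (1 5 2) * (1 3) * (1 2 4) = [4, 5, 3, 2, 1, 6, 0] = (0 4 1 5 6)(2 3)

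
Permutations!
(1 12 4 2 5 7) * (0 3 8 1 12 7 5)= (0 3 8 1 7 12 4 2)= [3, 7, 0, 8, 2, 5, 6, 12, 1, 9, 10, 11, 4]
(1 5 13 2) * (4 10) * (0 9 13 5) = (0 9 13 2 1)(4 10) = [9, 0, 1, 3, 10, 5, 6, 7, 8, 13, 4, 11, 12, 2]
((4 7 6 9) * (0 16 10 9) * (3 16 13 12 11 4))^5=((0 13 12 11 4 7 6)(3 16 10 9))^5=(0 7 11 13 6 4 12)(3 16 10 9)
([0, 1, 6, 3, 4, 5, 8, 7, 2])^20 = (2 8 6)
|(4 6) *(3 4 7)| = 4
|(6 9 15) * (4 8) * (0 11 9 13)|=|(0 11 9 15 6 13)(4 8)|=6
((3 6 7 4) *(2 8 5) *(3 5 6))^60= (8)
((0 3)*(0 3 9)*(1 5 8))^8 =(9)(1 8 5)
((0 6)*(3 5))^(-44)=((0 6)(3 5))^(-44)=(6)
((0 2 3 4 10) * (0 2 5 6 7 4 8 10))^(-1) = ((0 5 6 7 4)(2 3 8 10))^(-1) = (0 4 7 6 5)(2 10 8 3)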